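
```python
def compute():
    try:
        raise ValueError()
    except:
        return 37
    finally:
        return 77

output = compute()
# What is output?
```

Step-by-step execution trace:
1. `compute()` enters try: `raise ValueError()` raises ValueError.
2. bare `except` matches → `return 37` sets pending return value 37.
3. Before returning, `finally: return 77` runs and overrides the pending return.
4. compute() returns 77 → output = 77.
Result: 77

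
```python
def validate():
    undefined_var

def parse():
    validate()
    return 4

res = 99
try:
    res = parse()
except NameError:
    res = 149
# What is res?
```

Step-by-step execution trace:
1. res starts at 99.
2. try: `parse()` calls `validate()`.
3. `validate()` evaluates `undefined_var`, which raises NameError; it propagates through parse (uncaught).
4. `return 4` in parse is not reached; the assignment to res does not complete.
5. `except NameError` matches → res = 149.
Result: 149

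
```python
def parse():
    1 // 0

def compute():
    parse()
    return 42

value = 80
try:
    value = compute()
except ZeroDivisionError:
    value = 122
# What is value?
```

Step-by-step execution trace:
1. value starts at 80.
2. try: `compute()` calls `parse()`.
3. `parse()` evaluates `1 // 0`, which raises ZeroDivisionError; it propagates through compute (uncaught).
4. `return 42` in compute is not reached; the assignment to value does not complete.
5. `except ZeroDivisionError` matches → value = 122.
Result: 122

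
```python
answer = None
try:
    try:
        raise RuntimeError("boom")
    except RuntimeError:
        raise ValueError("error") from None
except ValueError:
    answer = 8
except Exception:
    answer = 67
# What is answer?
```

Step-by-step execution trace:
1. Inner try raises RuntimeError; inner `except RuntimeError` catches it.
2. `raise ValueError(...) from None` raises ValueError (from None suppresses __context__, but the active exception is still ValueError).
3. Outer `except ValueError` matches → answer = 8.
4. `except Exception` is not reached.
Result: 8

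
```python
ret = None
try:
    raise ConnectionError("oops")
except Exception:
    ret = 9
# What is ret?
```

Step-by-step execution trace:
1. `raise ConnectionError(...)` raises ConnectionError.
2. `except Exception` matches (ConnectionError is a subclass of Exception) → ret = 9.
Result: 9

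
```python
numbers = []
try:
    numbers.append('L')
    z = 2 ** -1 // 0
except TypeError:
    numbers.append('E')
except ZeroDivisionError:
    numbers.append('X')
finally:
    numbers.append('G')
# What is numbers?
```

Step-by-step execution trace:
1. try: `numbers.append('L')` → numbers = ['L'].
2. `z = 2 ** -1 // 0` raises ZeroDivisionError.
3. `except TypeError` does not match ZeroDivisionError; skipped.
4. `except ZeroDivisionError` matches → `numbers.append('X')` → numbers = ['L', 'X'].
5. finally always runs: `numbers.append('G')` → numbers = ['L', 'X', 'G'].
Result: ['L', 'X', 'G']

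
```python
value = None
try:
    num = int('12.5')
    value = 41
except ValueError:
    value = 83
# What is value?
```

Step-by-step execution trace:
1. `num = int('12.5')` raises ValueError.
2. `value = 41` is not reached.
3. `except ValueError` matches → value = 83.
Result: 83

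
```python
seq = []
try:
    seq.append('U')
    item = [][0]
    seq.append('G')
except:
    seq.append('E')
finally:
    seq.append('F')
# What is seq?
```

Step-by-step execution trace:
1. try: `seq.append('U')` → seq = ['U'].
2. `item = [][0]` raises IndexError; `seq.append('G')` is not reached.
3. bare `except` matches → `seq.append('E')` → seq = ['U', 'E'].
4. finally always runs: `seq.append('F')` → seq = ['U', 'E', 'F'].
Result: ['U', 'E', 'F']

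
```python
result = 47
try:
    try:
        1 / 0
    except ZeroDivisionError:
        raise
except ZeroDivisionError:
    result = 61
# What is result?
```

Step-by-step execution trace:
1. Inner try: `1 / 0` raises ZeroDivisionError.
2. Inner `except ZeroDivisionError` matches; bare `raise` re-raises the same ZeroDivisionError.
3. Outer `except ZeroDivisionError` matches → result = 61.
Result: 61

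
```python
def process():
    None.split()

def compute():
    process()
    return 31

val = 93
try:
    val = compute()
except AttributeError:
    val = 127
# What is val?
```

Step-by-step execution trace:
1. val starts at 93.
2. try: `compute()` calls `process()`.
3. `process()` evaluates `None.split()`, which raises AttributeError; it propagates through compute (uncaught).
4. `return 31` in compute is not reached; the assignment to val does not complete.
5. `except AttributeError` matches → val = 127.
Result: 127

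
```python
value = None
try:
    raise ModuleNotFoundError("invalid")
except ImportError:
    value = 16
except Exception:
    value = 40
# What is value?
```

Step-by-step execution trace:
1. `raise ModuleNotFoundError(...)` raises ModuleNotFoundError.
2. `except ImportError` matches (ModuleNotFoundError is a subclass of ImportError) → value = 16.
3. `except Exception` is not reached.
Result: 16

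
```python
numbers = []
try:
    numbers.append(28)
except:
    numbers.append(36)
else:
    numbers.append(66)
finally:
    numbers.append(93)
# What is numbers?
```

Step-by-step execution trace:
1. try: `numbers.append(28)` → numbers = [28]. No exception raised.
2. `except` is skipped.
3. `else` runs: `numbers.append(66)` → numbers = [28, 66].
4. `finally` always runs: `numbers.append(93)` → numbers = [28, 66, 93].
Result: [28, 66, 93]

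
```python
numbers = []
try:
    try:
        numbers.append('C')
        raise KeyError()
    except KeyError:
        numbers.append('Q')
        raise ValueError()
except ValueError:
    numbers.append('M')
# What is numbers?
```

Step-by-step execution trace:
1. Inner try: `numbers.append('C')` → numbers = ['C'].
2. `raise KeyError()` raises KeyError.
3. Inner `except KeyError` matches → `numbers.append('Q')` → numbers = ['C', 'Q'].
4. `raise ValueError()` raises ValueError; propagates to outer try.
5. Outer `except ValueError` matches → `numbers.append('M')` → numbers = ['C', 'Q', 'M'].
Result: ['C', 'Q', 'M']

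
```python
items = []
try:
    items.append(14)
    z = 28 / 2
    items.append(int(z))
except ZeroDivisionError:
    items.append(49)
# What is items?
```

Step-by-step execution trace:
1. try: `items.append(14)` → items = [14].
2. `z = 28 / 2` → z = 14.0. No exception raised.
3. `items.append(int(z))` → items = [14, 14].
4. `except ZeroDivisionError` is skipped (no exception was raised).
Result: [14, 14]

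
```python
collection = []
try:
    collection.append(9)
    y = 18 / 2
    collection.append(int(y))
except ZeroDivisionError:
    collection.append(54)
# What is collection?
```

Step-by-step execution trace:
1. try: `collection.append(9)` → collection = [9].
2. `y = 18 / 2` → y = 9.0. No exception raised.
3. `collection.append(int(y))` → collection = [9, 9].
4. `except ZeroDivisionError` is skipped (no exception was raised).
Result: [9, 9]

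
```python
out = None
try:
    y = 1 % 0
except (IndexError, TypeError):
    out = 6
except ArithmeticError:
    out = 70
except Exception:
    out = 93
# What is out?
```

Step-by-step execution trace:
1. `y = 1 % 0` raises ZeroDivisionError.
2. `except (IndexError, TypeError)` does not match ZeroDivisionError; skipped.
3. `except ArithmeticError` matches (ZeroDivisionError is a subclass of ArithmeticError) → out = 70.
4. `except Exception` is not reached.
Result: 70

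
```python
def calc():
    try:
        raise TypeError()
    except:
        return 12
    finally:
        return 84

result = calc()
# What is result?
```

Step-by-step execution trace:
1. `calc()` enters try: `raise TypeError()` raises TypeError.
2. bare `except` matches → `return 12` sets pending return value 12.
3. Before returning, `finally: return 84` runs and overrides the pending return.
4. calc() returns 84 → result = 84.
Result: 84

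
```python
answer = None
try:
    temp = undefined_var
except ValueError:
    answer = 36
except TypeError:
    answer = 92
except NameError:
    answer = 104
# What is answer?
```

Step-by-step execution trace:
1. `temp = undefined_var` raises NameError.
2. `except ValueError` does not match NameError; skipped.
3. `except TypeError` does not match NameError; skipped.
4. `except NameError` matches → answer = 104.
Result: 104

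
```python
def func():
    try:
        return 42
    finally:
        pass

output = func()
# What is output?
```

Step-by-step execution trace:
1. `func()` enters try: `return 42` sets pending return value 42.
2. Before returning, `finally: pass` runs (no effect).
3. func() returns 42 → output = 42.
Result: 42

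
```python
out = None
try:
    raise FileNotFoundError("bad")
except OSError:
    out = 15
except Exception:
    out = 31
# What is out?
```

Step-by-step execution trace:
1. `raise FileNotFoundError(...)` raises FileNotFoundError.
2. `except OSError` matches (FileNotFoundError is a subclass of OSError) → out = 15.
3. `except Exception` is not reached.
Result: 15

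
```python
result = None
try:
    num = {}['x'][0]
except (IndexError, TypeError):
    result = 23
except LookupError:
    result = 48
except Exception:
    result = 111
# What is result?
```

Step-by-step execution trace:
1. `num = {}['x'][0]` raises KeyError.
2. `except (IndexError, TypeError)` does not match KeyError; skipped.
3. `except LookupError` matches (KeyError is a subclass of LookupError) → result = 48.
4. `except Exception` is not reached.
Result: 48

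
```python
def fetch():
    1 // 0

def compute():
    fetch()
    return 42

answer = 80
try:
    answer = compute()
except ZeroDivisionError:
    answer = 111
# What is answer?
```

Step-by-step execution trace:
1. answer starts at 80.
2. try: `compute()` calls `fetch()`.
3. `fetch()` evaluates `1 // 0`, which raises ZeroDivisionError; it propagates through compute (uncaught).
4. `return 42` in compute is not reached; the assignment to answer does not complete.
5. `except ZeroDivisionError` matches → answer = 111.
Result: 111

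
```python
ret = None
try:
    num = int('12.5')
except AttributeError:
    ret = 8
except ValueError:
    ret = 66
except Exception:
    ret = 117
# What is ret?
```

Step-by-step execution trace:
1. `num = int('12.5')` raises ValueError.
2. `except AttributeError` does not match ValueError; skipped.
3. `except ValueError` matches → ret = 66.
4. Remaining except clauses are skipped.
Result: 66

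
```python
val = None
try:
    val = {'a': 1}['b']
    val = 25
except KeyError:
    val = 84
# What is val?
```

Step-by-step execution trace:
1. `val = {'a': 1}['b']` raises KeyError.
2. `val = 25` is not reached.
3. `except KeyError` matches → val = 84.
Result: 84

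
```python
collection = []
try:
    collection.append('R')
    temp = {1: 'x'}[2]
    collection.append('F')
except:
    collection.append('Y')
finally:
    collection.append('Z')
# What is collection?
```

Step-by-step execution trace:
1. try: `collection.append('R')` → collection = ['R'].
2. `temp = {1: 'x'}[2]` raises KeyError; `collection.append('F')` is not reached.
3. bare `except` matches → `collection.append('Y')` → collection = ['R', 'Y'].
4. finally always runs: `collection.append('Z')` → collection = ['R', 'Y', 'Z'].
Result: ['R', 'Y', 'Z']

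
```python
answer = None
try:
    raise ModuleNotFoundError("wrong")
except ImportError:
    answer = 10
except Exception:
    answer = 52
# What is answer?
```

Step-by-step execution trace:
1. `raise ModuleNotFoundError(...)` raises ModuleNotFoundError.
2. `except ImportError` matches (ModuleNotFoundError is a subclass of ImportError) → answer = 10.
3. `except Exception` is not reached.
Result: 10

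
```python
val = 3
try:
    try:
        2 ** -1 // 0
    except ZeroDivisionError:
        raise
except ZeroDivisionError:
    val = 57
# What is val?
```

Step-by-step execution trace:
1. Inner try: `2 ** -1 // 0` raises ZeroDivisionError.
2. Inner `except ZeroDivisionError` matches; bare `raise` re-raises the same ZeroDivisionError.
3. Outer `except ZeroDivisionError` matches → val = 57.
Result: 57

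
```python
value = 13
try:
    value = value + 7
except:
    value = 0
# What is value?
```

Step-by-step execution trace:
1. value starts at 13.
2. try: `value = value + 7` → value = 20. No exception raised.
3. `except` is skipped.
Result: 20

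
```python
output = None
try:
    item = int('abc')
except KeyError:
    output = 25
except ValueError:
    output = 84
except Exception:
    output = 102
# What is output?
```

Step-by-step execution trace:
1. `item = int('abc')` raises ValueError.
2. `except KeyError` does not match ValueError; skipped.
3. `except ValueError` matches → output = 84.
4. Remaining except clauses are skipped.
Result: 84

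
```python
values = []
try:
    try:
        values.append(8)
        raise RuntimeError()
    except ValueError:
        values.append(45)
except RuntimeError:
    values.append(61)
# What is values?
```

Step-by-step execution trace:
1. Inner try: `values.append(8)` → values = [8].
2. `raise RuntimeError()` raises RuntimeError.
3. Inner `except ValueError` does not match RuntimeError; exception propagates to outer try.
4. Outer `except RuntimeError` matches → `values.append(61)` → values = [8, 61].
Result: [8, 61]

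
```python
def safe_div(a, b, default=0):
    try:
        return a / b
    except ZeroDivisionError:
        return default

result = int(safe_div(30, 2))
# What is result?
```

Step-by-step execution trace:
1. `safe_div(30, 2)` enters try: `return 30 / 2` → returns 15.0. No exception raised.
2. `except ZeroDivisionError` is skipped.
3. `int(15.0)` → 15 → result = 15.
Result: 15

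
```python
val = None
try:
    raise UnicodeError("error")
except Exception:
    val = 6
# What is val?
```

Step-by-step execution trace:
1. `raise UnicodeError(...)` raises UnicodeError.
2. `except Exception` matches (UnicodeError is a subclass of Exception) → val = 6.
Result: 6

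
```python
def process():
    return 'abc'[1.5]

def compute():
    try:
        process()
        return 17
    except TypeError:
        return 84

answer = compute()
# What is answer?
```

Step-by-step execution trace:
1. `compute()` calls `process()`.
2. `process()` evaluates `'abc'[1.5]`, which raises TypeError; it propagates to the caller.
3. `return 17` is not reached.
4. `except TypeError` in compute matches → returns 84.
5. answer = 84.
Result: 84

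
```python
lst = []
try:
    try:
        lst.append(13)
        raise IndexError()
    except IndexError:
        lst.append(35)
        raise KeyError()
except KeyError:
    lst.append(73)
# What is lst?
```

Step-by-step execution trace:
1. Inner try: `lst.append(13)` → lst = [13].
2. `raise IndexError()` raises IndexError.
3. Inner `except IndexError` matches → `lst.append(35)` → lst = [13, 35].
4. `raise KeyError()` raises KeyError; propagates to outer try.
5. Outer `except KeyError` matches → `lst.append(73)` → lst = [13, 35, 73].
Result: [13, 35, 73]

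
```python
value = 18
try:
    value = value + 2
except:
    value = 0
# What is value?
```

Step-by-step execution trace:
1. value starts at 18.
2. try: `value = value + 2` → value = 20. No exception raised.
3. `except` is skipped.
Result: 20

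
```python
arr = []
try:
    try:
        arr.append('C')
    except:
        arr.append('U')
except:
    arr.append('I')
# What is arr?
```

Step-by-step execution trace:
1. Inner try: `arr.append('C')` → arr = ['C']. No exception raised.
2. Inner `except` is skipped.
3. Inner try completes normally; outer `except` is skipped.
Result: ['C']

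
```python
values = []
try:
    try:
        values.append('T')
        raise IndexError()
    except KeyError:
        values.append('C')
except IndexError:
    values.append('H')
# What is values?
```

Step-by-step execution trace:
1. Inner try: `values.append('T')` → values = ['T'].
2. `raise IndexError()` raises IndexError.
3. Inner `except KeyError` does not match IndexError; exception propagates to outer try.
4. Outer `except IndexError` matches → `values.append('H')` → values = ['T', 'H'].
Result: ['T', 'H']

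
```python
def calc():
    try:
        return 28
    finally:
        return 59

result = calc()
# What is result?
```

Step-by-step execution trace:
1. `calc()` enters try: `return 28` sets pending return value 28.
2. Before returning, `finally: return 59` runs and overrides the pending return.
3. calc() returns 59 → result = 59.
Result: 59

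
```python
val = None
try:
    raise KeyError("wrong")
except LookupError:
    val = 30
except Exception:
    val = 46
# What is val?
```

Step-by-step execution trace:
1. `raise KeyError(...)` raises KeyError.
2. `except LookupError` matches (KeyError is a subclass of LookupError) → val = 30.
3. `except Exception` is not reached.
Result: 30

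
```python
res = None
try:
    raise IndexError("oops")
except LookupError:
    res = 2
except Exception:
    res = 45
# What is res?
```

Step-by-step execution trace:
1. `raise IndexError(...)` raises IndexError.
2. `except LookupError` matches (IndexError is a subclass of LookupError) → res = 2.
3. `except Exception` is not reached.
Result: 2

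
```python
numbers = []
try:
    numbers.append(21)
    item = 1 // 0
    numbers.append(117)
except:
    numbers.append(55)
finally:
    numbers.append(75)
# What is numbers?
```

Step-by-step execution trace:
1. try: `numbers.append(21)` → numbers = [21].
2. `item = 1 // 0` raises ZeroDivisionError; `numbers.append(117)` is not reached.
3. bare `except` matches → `numbers.append(55)` → numbers = [21, 55].
4. finally always runs: `numbers.append(75)` → numbers = [21, 55, 75].
Result: [21, 55, 75]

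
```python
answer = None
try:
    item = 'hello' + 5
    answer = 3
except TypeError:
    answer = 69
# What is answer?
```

Step-by-step execution trace:
1. `item = 'hello' + 5` raises TypeError.
2. `answer = 3` is not reached.
3. `except TypeError` matches → answer = 69.
Result: 69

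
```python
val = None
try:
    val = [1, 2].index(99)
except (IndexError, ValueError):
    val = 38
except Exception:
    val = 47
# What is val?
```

Step-by-step execution trace:
1. `val = [1, 2].index(99)` raises ValueError.
2. `except (IndexError, ValueError)` matches (ValueError is in the tuple) → val = 38.
3. `except Exception` is not reached.
Result: 38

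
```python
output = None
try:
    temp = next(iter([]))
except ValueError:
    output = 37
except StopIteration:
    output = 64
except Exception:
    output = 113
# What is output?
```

Step-by-step execution trace:
1. `temp = next(iter([]))` raises StopIteration.
2. `except ValueError` does not match StopIteration; skipped.
3. `except StopIteration` matches → output = 64.
4. Remaining except clauses are skipped.
Result: 64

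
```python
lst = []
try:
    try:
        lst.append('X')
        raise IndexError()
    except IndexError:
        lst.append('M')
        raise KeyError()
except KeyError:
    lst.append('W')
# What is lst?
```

Step-by-step execution trace:
1. Inner try: `lst.append('X')` → lst = ['X'].
2. `raise IndexError()` raises IndexError.
3. Inner `except IndexError` matches → `lst.append('M')` → lst = ['X', 'M'].
4. `raise KeyError()` raises KeyError; propagates to outer try.
5. Outer `except KeyError` matches → `lst.append('W')` → lst = ['X', 'M', 'W'].
Result: ['X', 'M', 'W']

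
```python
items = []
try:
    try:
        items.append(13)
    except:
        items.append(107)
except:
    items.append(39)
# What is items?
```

Step-by-step execution trace:
1. Inner try: `items.append(13)` → items = [13]. No exception raised.
2. Inner `except` is skipped.
3. Inner try completes normally; outer `except` is skipped.
Result: [13]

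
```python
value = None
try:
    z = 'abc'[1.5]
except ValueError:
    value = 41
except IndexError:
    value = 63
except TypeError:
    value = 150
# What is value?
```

Step-by-step execution trace:
1. `z = 'abc'[1.5]` raises TypeError.
2. `except ValueError` does not match TypeError; skipped.
3. `except IndexError` does not match TypeError; skipped.
4. `except TypeError` matches → value = 150.
Result: 150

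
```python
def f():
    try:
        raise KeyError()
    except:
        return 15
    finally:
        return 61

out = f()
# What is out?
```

Step-by-step execution trace:
1. `f()` enters try: `raise KeyError()` raises KeyError.
2. bare `except` matches → `return 15` sets pending return value 15.
3. Before returning, `finally: return 61` runs and overrides the pending return.
4. f() returns 61 → out = 61.
Result: 61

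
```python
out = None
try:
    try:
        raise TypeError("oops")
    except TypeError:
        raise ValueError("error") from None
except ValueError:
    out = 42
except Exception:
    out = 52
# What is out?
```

Step-by-step execution trace:
1. Inner try raises TypeError; inner `except TypeError` catches it.
2. `raise ValueError(...) from None` raises ValueError (from None suppresses __context__, but the active exception is still ValueError).
3. Outer `except ValueError` matches → out = 42.
4. `except Exception` is not reached.
Result: 42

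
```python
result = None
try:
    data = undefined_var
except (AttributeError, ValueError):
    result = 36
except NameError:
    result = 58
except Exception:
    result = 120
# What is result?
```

Step-by-step execution trace:
1. `data = undefined_var` raises NameError.
2. `except (AttributeError, ValueError)` does not match NameError; skipped.
3. `except NameError` matches (exact type match) → result = 58.
4. `except Exception` is not reached.
Result: 58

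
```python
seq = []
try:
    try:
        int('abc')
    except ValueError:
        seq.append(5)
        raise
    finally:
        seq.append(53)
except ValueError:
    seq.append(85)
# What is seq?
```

Step-by-step execution trace:
1. Inner try: `int('abc')` raises ValueError.
2. Inner `except ValueError` matches → `seq.append(5)` → seq = [5].
3. bare `raise` re-raises ValueError.
4. Inner `finally` runs during unwinding: `seq.append(53)` → seq = [5, 53].
5. Outer `except ValueError` matches → `seq.append(85)` → seq = [5, 53, 85].
Result: [5, 53, 85]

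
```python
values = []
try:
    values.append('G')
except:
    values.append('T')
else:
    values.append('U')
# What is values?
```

Step-by-step execution trace:
1. try: `values.append('G')` → values = ['G']. No exception raised.
2. `except` is skipped.
3. `else` runs (try completed without exception): `values.append('U')` → values = ['G', 'U'].
Result: ['G', 'U']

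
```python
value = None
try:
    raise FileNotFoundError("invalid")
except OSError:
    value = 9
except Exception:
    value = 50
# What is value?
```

Step-by-step execution trace:
1. `raise FileNotFoundError(...)` raises FileNotFoundError.
2. `except OSError` matches (FileNotFoundError is a subclass of OSError) → value = 9.
3. `except Exception` is not reached.
Result: 9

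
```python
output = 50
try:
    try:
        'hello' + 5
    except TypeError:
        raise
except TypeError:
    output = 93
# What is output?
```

Step-by-step execution trace:
1. Inner try: `'hello' + 5` raises TypeError.
2. Inner `except TypeError` matches; bare `raise` re-raises the same TypeError.
3. Outer `except TypeError` matches → output = 93.
Result: 93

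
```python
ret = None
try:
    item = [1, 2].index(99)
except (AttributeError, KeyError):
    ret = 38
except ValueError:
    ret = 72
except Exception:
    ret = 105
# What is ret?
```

Step-by-step execution trace:
1. `item = [1, 2].index(99)` raises ValueError.
2. `except (AttributeError, KeyError)` does not match ValueError; skipped.
3. `except ValueError` matches (exact type match) → ret = 72.
4. `except Exception` is not reached.
Result: 72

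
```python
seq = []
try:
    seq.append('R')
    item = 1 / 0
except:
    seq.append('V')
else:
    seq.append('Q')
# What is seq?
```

Step-by-step execution trace:
1. try: `seq.append('R')` → seq = ['R'].
2. `item = 1 / 0` raises ZeroDivisionError.
3. bare `except` matches → `seq.append('V')` → seq = ['R', 'V'].
4. `else` is skipped (an exception was raised).
Result: ['R', 'V']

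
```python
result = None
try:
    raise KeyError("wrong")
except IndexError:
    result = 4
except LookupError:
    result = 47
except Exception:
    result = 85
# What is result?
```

Step-by-step execution trace:
1. `raise KeyError(...)` raises KeyError.
2. `except IndexError` does not match (KeyError is not a subclass of IndexError); skipped.
3. `except LookupError` matches (KeyError is a subclass of LookupError) → result = 47.
4. `except Exception` is not reached.
Result: 47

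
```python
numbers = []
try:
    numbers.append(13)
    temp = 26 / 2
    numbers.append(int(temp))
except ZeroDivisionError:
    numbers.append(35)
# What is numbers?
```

Step-by-step execution trace:
1. try: `numbers.append(13)` → numbers = [13].
2. `temp = 26 / 2` → temp = 13.0. No exception raised.
3. `numbers.append(int(temp))` → numbers = [13, 13].
4. `except ZeroDivisionError` is skipped (no exception was raised).
Result: [13, 13]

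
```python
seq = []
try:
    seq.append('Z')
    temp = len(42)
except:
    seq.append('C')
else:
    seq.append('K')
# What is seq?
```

Step-by-step execution trace:
1. try: `seq.append('Z')` → seq = ['Z'].
2. `temp = len(42)` raises TypeError.
3. bare `except` matches → `seq.append('C')` → seq = ['Z', 'C'].
4. `else` is skipped (an exception was raised).
Result: ['Z', 'C']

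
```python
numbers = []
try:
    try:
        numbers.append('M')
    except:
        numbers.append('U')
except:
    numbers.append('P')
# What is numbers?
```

Step-by-step execution trace:
1. Inner try: `numbers.append('M')` → numbers = ['M']. No exception raised.
2. Inner `except` is skipped.
3. Inner try completes normally; outer `except` is skipped.
Result: ['M']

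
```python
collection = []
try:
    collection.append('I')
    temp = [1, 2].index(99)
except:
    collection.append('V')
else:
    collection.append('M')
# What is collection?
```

Step-by-step execution trace:
1. try: `collection.append('I')` → collection = ['I'].
2. `temp = [1, 2].index(99)` raises ValueError.
3. bare `except` matches → `collection.append('V')` → collection = ['I', 'V'].
4. `else` is skipped (an exception was raised).
Result: ['I', 'V']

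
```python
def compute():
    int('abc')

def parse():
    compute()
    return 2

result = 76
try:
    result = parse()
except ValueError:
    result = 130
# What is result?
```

Step-by-step execution trace:
1. result starts at 76.
2. try: `parse()` calls `compute()`.
3. `compute()` evaluates `int('abc')`, which raises ValueError; it propagates through parse (uncaught).
4. `return 2` in parse is not reached; the assignment to result does not complete.
5. `except ValueError` matches → result = 130.
Result: 130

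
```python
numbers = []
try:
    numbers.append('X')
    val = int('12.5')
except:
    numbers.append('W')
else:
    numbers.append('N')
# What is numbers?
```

Step-by-step execution trace:
1. try: `numbers.append('X')` → numbers = ['X'].
2. `val = int('12.5')` raises ValueError.
3. bare `except` matches → `numbers.append('W')` → numbers = ['X', 'W'].
4. `else` is skipped (an exception was raised).
Result: ['X', 'W']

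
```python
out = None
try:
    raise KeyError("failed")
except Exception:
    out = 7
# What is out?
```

Step-by-step execution trace:
1. `raise KeyError(...)` raises KeyError.
2. `except Exception` matches (KeyError is a subclass of Exception) → out = 7.
Result: 7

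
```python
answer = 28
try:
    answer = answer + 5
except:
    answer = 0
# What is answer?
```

Step-by-step execution trace:
1. answer starts at 28.
2. try: `answer = answer + 5` → answer = 33. No exception raised.
3. `except` is skipped.
Result: 33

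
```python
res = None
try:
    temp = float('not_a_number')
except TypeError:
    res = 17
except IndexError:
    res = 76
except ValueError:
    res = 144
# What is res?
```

Step-by-step execution trace:
1. `temp = float('not_a_number')` raises ValueError.
2. `except TypeError` does not match ValueError; skipped.
3. `except IndexError` does not match ValueError; skipped.
4. `except ValueError` matches → res = 144.
Result: 144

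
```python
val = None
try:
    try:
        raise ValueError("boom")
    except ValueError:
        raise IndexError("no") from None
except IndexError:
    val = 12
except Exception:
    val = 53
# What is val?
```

Step-by-step execution trace:
1. Inner try raises ValueError; inner `except ValueError` catches it.
2. `raise IndexError(...) from None` raises IndexError (from None suppresses __context__, but the active exception is still IndexError).
3. Outer `except IndexError` matches → val = 12.
4. `except Exception` is not reached.
Result: 12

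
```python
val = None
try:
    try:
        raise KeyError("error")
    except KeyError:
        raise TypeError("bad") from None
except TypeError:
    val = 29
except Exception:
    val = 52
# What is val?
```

Step-by-step execution trace:
1. Inner try raises KeyError; inner `except KeyError` catches it.
2. `raise TypeError(...) from None` raises TypeError (from None suppresses __context__, but the active exception is still TypeError).
3. Outer `except TypeError` matches → val = 29.
4. `except Exception` is not reached.
Result: 29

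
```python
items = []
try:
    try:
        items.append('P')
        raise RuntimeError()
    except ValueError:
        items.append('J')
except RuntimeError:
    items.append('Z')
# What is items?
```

Step-by-step execution trace:
1. Inner try: `items.append('P')` → items = ['P'].
2. `raise RuntimeError()` raises RuntimeError.
3. Inner `except ValueError` does not match RuntimeError; exception propagates to outer try.
4. Outer `except RuntimeError` matches → `items.append('Z')` → items = ['P', 'Z'].
Result: ['P', 'Z']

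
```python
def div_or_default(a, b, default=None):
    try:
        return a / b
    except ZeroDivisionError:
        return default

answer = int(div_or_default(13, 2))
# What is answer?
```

Step-by-step execution trace:
1. `div_or_default(13, 2)` enters try: `return 13 / 2` → returns 6.5. No exception raised.
2. `except ZeroDivisionError` is skipped.
3. `int(6.5)` → 6 → answer = 6.
Result: 6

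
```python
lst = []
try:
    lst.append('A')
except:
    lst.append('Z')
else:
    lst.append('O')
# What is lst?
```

Step-by-step execution trace:
1. try: `lst.append('A')` → lst = ['A']. No exception raised.
2. `except` is skipped.
3. `else` runs (try completed without exception): `lst.append('O')` → lst = ['A', 'O'].
Result: ['A', 'O']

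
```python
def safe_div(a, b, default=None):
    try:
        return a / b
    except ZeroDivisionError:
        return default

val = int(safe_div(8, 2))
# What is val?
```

Step-by-step execution trace:
1. `safe_div(8, 2)` enters try: `return 8 / 2` → returns 4.0. No exception raised.
2. `except ZeroDivisionError` is skipped.
3. `int(4.0)` → 4 → val = 4.
Result: 4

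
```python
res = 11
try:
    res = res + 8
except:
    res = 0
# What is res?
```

Step-by-step execution trace:
1. res starts at 11.
2. try: `res = res + 8` → res = 19. No exception raised.
3. `except` is skipped.
Result: 19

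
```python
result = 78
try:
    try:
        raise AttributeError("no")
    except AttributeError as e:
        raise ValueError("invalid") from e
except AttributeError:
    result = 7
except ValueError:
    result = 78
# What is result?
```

Step-by-step execution trace:
1. Inner try raises AttributeError; inner `except AttributeError as e` catches it.
2. `raise ValueError(...) from e` raises ValueError (AttributeError is attached as __cause__, but only ValueError is active).
3. Outer `except AttributeError` does not match ValueError; skipped.
4. Outer `except ValueError` matches → result = 78.
Result: 78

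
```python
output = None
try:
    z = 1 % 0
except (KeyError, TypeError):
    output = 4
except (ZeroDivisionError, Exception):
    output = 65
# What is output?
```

Step-by-step execution trace:
1. `z = 1 % 0` raises ZeroDivisionError.
2. `except (KeyError, TypeError)` does not match ZeroDivisionError; skipped.
3. `except (ZeroDivisionError, Exception)` matches (ZeroDivisionError is in the tuple) → output = 65.
Result: 65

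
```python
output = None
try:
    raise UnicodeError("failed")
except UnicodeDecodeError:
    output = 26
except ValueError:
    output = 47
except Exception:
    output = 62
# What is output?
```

Step-by-step execution trace:
1. `raise UnicodeError(...)` raises UnicodeError.
2. `except UnicodeDecodeError` does not match (UnicodeError is not a subclass of UnicodeDecodeError); skipped.
3. `except ValueError` matches (UnicodeError is a subclass of ValueError) → output = 47.
4. `except Exception` is not reached.
Result: 47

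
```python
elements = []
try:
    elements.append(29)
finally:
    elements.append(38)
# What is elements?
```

Step-by-step execution trace:
1. try: `elements.append(29)` → elements = [29].
2. The try body completes without raising.
3. finally always runs: `elements.append(38)` → elements = [29, 38].
Result: [29, 38]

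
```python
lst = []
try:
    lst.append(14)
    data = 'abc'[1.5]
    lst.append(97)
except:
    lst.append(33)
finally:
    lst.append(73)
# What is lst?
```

Step-by-step execution trace:
1. try: `lst.append(14)` → lst = [14].
2. `data = 'abc'[1.5]` raises TypeError; `lst.append(97)` is not reached.
3. bare `except` matches → `lst.append(33)` → lst = [14, 33].
4. finally always runs: `lst.append(73)` → lst = [14, 33, 73].
Result: [14, 33, 73]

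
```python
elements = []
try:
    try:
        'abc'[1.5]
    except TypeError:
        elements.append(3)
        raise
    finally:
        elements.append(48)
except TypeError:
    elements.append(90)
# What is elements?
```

Step-by-step execution trace:
1. Inner try: `'abc'[1.5]` raises TypeError.
2. Inner `except TypeError` matches → `elements.append(3)` → elements = [3].
3. bare `raise` re-raises TypeError.
4. Inner `finally` runs during unwinding: `elements.append(48)` → elements = [3, 48].
5. Outer `except TypeError` matches → `elements.append(90)` → elements = [3, 48, 90].
Result: [3, 48, 90]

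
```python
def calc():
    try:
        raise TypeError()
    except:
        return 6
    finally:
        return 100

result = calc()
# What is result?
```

Step-by-step execution trace:
1. `calc()` enters try: `raise TypeError()` raises TypeError.
2. bare `except` matches → `return 6` sets pending return value 6.
3. Before returning, `finally: return 100` runs and overrides the pending return.
4. calc() returns 100 → result = 100.
Result: 100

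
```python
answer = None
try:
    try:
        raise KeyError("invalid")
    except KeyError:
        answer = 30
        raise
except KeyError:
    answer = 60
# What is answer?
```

Step-by-step execution trace:
1. Inner try: `raise KeyError("invalid")` raises KeyError.
2. Inner `except KeyError` matches → answer = 30.
3. bare `raise` re-raises the same KeyError.
4. Outer `except KeyError` matches → answer = 60.
Result: 60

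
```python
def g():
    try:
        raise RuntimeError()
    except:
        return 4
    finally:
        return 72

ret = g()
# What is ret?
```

Step-by-step execution trace:
1. `g()` enters try: `raise RuntimeError()` raises RuntimeError.
2. bare `except` matches → `return 4` sets pending return value 4.
3. Before returning, `finally: return 72` runs and overrides the pending return.
4. g() returns 72 → ret = 72.
Result: 72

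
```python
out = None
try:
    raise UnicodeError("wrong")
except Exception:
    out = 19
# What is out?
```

Step-by-step execution trace:
1. `raise UnicodeError(...)` raises UnicodeError.
2. `except Exception` matches (UnicodeError is a subclass of Exception) → out = 19.
Result: 19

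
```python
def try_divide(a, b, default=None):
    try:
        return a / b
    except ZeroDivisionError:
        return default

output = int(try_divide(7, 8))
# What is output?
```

Step-by-step execution trace:
1. `try_divide(7, 8)` enters try: `return 7 / 8` → returns 0.875. No exception raised.
2. `except ZeroDivisionError` is skipped.
3. `int(0.875)` → 0 → output = 0.
Result: 0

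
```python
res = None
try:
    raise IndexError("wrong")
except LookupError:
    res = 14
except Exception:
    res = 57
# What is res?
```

Step-by-step execution trace:
1. `raise IndexError(...)` raises IndexError.
2. `except LookupError` matches (IndexError is a subclass of LookupError) → res = 14.
3. `except Exception` is not reached.
Result: 14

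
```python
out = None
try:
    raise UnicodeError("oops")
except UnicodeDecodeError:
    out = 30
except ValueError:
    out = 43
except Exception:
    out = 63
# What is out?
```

Step-by-step execution trace:
1. `raise UnicodeError(...)` raises UnicodeError.
2. `except UnicodeDecodeError` does not match (UnicodeError is not a subclass of UnicodeDecodeError); skipped.
3. `except ValueError` matches (UnicodeError is a subclass of ValueError) → out = 43.
4. `except Exception` is not reached.
Result: 43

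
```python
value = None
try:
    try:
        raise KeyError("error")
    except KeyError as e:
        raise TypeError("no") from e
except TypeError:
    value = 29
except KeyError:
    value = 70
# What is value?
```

Step-by-step execution trace:
1. Inner try raises KeyError; inner `except KeyError as e` catches it.
2. `raise TypeError(...) from e` raises TypeError (KeyError is attached as __cause__, but only TypeError is active).
3. Outer `except TypeError` matches → value = 29.
4. `except KeyError` is not reached.
Result: 29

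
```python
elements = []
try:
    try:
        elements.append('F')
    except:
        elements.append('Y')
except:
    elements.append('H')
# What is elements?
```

Step-by-step execution trace:
1. Inner try: `elements.append('F')` → elements = ['F']. No exception raised.
2. Inner `except` is skipped.
3. Inner try completes normally; outer `except` is skipped.
Result: ['F']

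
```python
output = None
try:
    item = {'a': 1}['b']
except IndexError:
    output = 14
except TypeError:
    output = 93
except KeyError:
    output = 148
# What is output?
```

Step-by-step execution trace:
1. `item = {'a': 1}['b']` raises KeyError.
2. `except IndexError` does not match KeyError; skipped.
3. `except TypeError` does not match KeyError; skipped.
4. `except KeyError` matches → output = 148.
Result: 148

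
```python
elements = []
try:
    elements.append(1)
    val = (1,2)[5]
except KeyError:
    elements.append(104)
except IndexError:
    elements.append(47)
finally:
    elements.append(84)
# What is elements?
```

Step-by-step execution trace:
1. try: `elements.append(1)` → elements = [1].
2. `val = (1,2)[5]` raises IndexError.
3. `except KeyError` does not match IndexError; skipped.
4. `except IndexError` matches → `elements.append(47)` → elements = [1, 47].
5. finally always runs: `elements.append(84)` → elements = [1, 47, 84].
Result: [1, 47, 84]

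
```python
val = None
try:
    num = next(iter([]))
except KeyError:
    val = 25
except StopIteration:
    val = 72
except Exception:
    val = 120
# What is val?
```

Step-by-step execution trace:
1. `num = next(iter([]))` raises StopIteration.
2. `except KeyError` does not match StopIteration; skipped.
3. `except StopIteration` matches → val = 72.
4. Remaining except clauses are skipped.
Result: 72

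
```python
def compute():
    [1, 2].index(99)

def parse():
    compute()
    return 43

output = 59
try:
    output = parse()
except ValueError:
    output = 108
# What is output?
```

Step-by-step execution trace:
1. output starts at 59.
2. try: `parse()` calls `compute()`.
3. `compute()` evaluates `[1, 2].index(99)`, which raises ValueError; it propagates through parse (uncaught).
4. `return 43` in parse is not reached; the assignment to output does not complete.
5. `except ValueError` matches → output = 108.
Result: 108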